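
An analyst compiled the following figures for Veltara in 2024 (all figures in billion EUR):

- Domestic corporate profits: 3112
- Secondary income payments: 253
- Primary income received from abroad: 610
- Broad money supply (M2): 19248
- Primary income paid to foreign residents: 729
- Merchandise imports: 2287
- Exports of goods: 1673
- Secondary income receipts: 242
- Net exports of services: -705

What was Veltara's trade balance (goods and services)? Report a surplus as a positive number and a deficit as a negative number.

Goods balance = 1673 - 2287 = -614
Services balance = -705
Trade balance (goods + services) = -614 + (-705) = -1319

-1319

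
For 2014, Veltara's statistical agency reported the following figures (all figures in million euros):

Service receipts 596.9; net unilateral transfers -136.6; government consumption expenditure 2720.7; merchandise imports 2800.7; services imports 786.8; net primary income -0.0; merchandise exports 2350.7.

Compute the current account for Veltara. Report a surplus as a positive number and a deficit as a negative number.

-776.5

Goods balance = 2350.7 - 2800.7 = -450.0
Services balance = 596.9 - 786.8 = -189.9
Trade balance (goods + services) = -450.0 + (-189.9) = -639.9
Net primary income = -0.0
Net secondary income = -136.6
Current account = -639.9 + -0.0 + (-136.6) = -776.5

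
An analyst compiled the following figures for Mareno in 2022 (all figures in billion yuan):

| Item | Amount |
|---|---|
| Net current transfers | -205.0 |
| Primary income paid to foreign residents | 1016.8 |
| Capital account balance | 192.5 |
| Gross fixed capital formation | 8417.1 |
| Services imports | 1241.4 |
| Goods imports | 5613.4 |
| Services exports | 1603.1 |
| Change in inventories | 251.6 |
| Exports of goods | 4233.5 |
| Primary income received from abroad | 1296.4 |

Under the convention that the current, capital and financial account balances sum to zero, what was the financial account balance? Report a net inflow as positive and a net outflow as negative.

751.1

Goods balance = 4233.5 - 5613.4 = -1379.9
Services balance = 1603.1 - 1241.4 = 361.7
Trade balance (goods + services) = -1379.9 + 361.7 = -1018.2
Net primary income = 1296.4 - 1016.8 = 279.6
Net secondary income = -205.0
Current account = -1018.2 + 279.6 + (-205.0) = -943.6
Financial account = -(-943.6 + 192.5) = 751.1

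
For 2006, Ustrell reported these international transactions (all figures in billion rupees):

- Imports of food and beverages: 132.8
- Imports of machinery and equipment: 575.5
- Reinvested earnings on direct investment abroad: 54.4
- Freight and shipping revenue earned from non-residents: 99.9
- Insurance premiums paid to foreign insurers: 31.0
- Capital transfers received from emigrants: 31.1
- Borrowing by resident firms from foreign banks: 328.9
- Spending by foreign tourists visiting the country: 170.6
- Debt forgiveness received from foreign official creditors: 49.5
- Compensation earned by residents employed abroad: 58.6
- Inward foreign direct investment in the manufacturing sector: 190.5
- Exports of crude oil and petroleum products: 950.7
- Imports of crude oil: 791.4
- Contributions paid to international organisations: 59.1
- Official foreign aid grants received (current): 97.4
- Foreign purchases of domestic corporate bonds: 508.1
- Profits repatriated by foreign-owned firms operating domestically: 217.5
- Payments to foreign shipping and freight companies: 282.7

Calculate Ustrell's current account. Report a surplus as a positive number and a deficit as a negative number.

Goods: -791.4 + 950.7 - 132.8 - 575.5 = -549.0
Services: 170.6 - 282.7 - 31.0 + 99.9 = -43.2
Primary income: 58.6 + 54.4 - 217.5 = -104.5
Secondary income: 97.4 - 59.1 = 38.3
Current account = (-549.0) + (-43.2) + (-104.5) + 38.3 = -658.4
(Excluded from the current account — capital account: capital transfers received from emigrants 31.1, debt forgiveness received from foreign official creditors 49.5; financial account: borrowing by resident firms from foreign banks 328.9, inward foreign direct investment in the manufacturing sector 190.5, foreign purchases of domestic corporate bonds 508.1.)

-658.4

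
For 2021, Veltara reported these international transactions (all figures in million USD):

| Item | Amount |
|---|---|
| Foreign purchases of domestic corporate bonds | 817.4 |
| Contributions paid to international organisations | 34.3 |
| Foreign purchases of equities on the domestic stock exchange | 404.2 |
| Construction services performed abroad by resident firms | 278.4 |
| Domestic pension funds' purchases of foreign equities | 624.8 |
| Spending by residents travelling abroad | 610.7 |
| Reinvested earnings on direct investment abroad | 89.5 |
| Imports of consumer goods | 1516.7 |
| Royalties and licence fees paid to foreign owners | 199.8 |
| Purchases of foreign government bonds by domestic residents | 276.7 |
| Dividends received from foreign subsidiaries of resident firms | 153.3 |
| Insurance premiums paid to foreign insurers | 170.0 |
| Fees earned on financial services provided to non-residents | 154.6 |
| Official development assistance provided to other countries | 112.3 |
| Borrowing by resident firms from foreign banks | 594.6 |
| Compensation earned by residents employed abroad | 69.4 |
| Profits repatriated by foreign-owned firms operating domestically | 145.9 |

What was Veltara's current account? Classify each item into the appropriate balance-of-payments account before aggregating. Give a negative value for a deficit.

-2044.5

Goods: -1516.7
Services: -199.8 + 278.4 - 170.0 - 610.7 + 154.6 = -547.5
Primary income: -145.9 + 69.4 + 89.5 + 153.3 = 166.3
Secondary income: -34.3 - 112.3 = -146.6
Current account = (-1516.7) + (-547.5) + 166.3 + (-146.6) = -2044.5
(Excluded from the current account — financial account: foreign purchases of domestic corporate bonds 817.4, foreign purchases of equities on the domestic stock exchange 404.2, domestic pension funds' purchases of foreign equities 624.8, purchases of foreign government bonds by domestic residents 276.7, borrowing by resident firms from foreign banks 594.6.)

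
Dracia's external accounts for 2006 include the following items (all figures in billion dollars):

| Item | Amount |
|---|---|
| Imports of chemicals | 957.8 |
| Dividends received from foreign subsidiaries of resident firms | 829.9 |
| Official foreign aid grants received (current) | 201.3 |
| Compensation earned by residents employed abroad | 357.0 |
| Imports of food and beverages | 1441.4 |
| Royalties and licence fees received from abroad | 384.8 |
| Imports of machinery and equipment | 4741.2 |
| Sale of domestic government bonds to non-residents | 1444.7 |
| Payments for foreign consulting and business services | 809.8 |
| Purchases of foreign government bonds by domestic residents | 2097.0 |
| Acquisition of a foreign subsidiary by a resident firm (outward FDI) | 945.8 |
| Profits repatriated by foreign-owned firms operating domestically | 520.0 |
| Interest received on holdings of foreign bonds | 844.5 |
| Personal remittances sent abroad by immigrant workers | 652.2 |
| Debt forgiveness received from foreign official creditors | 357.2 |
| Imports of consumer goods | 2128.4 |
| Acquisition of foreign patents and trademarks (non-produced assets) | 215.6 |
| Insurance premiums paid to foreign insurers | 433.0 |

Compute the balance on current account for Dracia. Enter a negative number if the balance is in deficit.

Goods: -957.8 - 1441.4 - 4741.2 - 2128.4 = -9268.8
Services: -809.8 + 384.8 - 433.0 = -858.0
Primary income: 357.0 + 829.9 - 520.0 + 844.5 = 1511.4
Secondary income: -652.2 + 201.3 = -450.9
Current account = (-9268.8) + (-858.0) + 1511.4 + (-450.9) = -9066.3
(Excluded from the current account — financial account: sale of domestic government bonds to non-residents 1444.7, purchases of foreign government bonds by domestic residents 2097.0, acquisition of a foreign subsidiary by a resident firm (outward FDI) 945.8; capital account: debt forgiveness received from foreign official creditors 357.2, acquisition of foreign patents and trademarks (non-produced assets) 215.6.)

-9066.3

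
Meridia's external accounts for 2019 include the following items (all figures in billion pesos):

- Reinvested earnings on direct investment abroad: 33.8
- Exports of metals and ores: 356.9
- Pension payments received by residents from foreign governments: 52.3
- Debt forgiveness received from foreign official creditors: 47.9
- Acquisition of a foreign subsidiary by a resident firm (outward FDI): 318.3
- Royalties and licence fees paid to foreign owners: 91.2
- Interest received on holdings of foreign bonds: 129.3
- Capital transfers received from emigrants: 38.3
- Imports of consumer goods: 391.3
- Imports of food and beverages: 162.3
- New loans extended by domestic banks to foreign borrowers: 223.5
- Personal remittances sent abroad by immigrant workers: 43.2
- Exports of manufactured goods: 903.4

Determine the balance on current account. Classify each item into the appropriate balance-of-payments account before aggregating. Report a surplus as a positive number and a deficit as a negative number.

787.7

Goods: -162.3 + 356.9 - 391.3 + 903.4 = 706.7
Services: -91.2
Primary income: 129.3 + 33.8 = 163.1
Secondary income: 52.3 - 43.2 = 9.1
Current account = 706.7 + (-91.2) + 163.1 + 9.1 = 787.7
(Excluded from the current account — capital account: debt forgiveness received from foreign official creditors 47.9, capital transfers received from emigrants 38.3; financial account: acquisition of a foreign subsidiary by a resident firm (outward FDI) 318.3, new loans extended by domestic banks to foreign borrowers 223.5.)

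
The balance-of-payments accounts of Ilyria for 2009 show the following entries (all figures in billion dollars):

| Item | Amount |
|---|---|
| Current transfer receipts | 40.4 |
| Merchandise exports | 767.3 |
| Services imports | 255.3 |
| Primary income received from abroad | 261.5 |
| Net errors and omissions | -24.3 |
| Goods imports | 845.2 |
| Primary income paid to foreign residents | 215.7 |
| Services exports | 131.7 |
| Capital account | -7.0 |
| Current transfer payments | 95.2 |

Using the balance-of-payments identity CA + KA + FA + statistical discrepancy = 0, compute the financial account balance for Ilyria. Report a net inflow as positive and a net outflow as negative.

Goods balance = 767.3 - 845.2 = -77.9
Services balance = 131.7 - 255.3 = -123.6
Trade balance (goods + services) = -77.9 + (-123.6) = -201.5
Net primary income = 261.5 - 215.7 = 45.8
Net secondary income = 40.4 - 95.2 = -54.8
Current account = -201.5 + 45.8 + (-54.8) = -210.5
Financial account = -(-210.5 + (-7.0) + (-24.3)) = 241.8

241.8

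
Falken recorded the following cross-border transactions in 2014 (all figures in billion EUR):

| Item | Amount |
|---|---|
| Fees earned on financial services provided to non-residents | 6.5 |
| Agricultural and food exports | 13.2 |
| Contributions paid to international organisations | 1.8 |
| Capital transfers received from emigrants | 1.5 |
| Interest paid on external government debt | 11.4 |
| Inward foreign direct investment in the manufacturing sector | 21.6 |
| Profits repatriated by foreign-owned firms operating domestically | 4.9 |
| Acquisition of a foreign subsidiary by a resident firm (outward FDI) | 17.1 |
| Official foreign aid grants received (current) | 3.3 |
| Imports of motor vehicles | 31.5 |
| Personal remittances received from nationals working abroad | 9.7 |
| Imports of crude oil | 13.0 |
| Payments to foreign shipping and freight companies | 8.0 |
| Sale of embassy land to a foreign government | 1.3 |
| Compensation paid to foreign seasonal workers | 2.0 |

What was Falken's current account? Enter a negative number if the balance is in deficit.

Goods: 13.2 - 13.0 - 31.5 = -31.3
Services: -8.0 + 6.5 = -1.5
Primary income: -11.4 - 2.0 - 4.9 = -18.3
Secondary income: 9.7 + 3.3 - 1.8 = 11.2
Current account = (-31.3) + (-1.5) + (-18.3) + 11.2 = -39.9
(Excluded from the current account — capital account: capital transfers received from emigrants 1.5, sale of embassy land to a foreign government 1.3; financial account: inward foreign direct investment in the manufacturing sector 21.6, acquisition of a foreign subsidiary by a resident firm (outward FDI) 17.1.)

-39.9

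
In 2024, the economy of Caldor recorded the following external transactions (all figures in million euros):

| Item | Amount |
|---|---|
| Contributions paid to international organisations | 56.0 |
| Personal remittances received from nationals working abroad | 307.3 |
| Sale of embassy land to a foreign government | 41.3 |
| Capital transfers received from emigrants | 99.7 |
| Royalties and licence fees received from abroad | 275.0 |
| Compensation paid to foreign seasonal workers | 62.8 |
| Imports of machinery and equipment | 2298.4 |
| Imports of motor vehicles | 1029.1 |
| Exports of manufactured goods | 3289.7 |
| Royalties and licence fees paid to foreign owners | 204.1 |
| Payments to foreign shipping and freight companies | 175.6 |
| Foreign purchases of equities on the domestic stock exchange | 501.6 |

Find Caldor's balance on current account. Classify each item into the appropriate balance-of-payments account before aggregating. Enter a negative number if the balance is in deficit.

Goods: 3289.7 - 2298.4 - 1029.1 = -37.8
Services: 275.0 - 175.6 - 204.1 = -104.7
Primary income: -62.8
Secondary income: -56.0 + 307.3 = 251.3
Current account = (-37.8) + (-104.7) + (-62.8) + 251.3 = 46.0
(Excluded from the current account — capital account: sale of embassy land to a foreign government 41.3, capital transfers received from emigrants 99.7; financial account: foreign purchases of equities on the domestic stock exchange 501.6.)

46.0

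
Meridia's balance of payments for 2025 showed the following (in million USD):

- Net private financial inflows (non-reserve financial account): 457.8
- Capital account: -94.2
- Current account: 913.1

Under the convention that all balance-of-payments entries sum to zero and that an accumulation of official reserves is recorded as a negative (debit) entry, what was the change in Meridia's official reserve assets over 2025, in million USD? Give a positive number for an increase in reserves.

1276.7

Official reserve transactions balance = -(913.1 + (-94.2) + 457.8) = -1276.7
An accumulation of reserves is recorded as a debit (negative entry), so the change in the stock of reserves is the negative of that balance.
Change in official reserves = -(-1276.7) = 1276.7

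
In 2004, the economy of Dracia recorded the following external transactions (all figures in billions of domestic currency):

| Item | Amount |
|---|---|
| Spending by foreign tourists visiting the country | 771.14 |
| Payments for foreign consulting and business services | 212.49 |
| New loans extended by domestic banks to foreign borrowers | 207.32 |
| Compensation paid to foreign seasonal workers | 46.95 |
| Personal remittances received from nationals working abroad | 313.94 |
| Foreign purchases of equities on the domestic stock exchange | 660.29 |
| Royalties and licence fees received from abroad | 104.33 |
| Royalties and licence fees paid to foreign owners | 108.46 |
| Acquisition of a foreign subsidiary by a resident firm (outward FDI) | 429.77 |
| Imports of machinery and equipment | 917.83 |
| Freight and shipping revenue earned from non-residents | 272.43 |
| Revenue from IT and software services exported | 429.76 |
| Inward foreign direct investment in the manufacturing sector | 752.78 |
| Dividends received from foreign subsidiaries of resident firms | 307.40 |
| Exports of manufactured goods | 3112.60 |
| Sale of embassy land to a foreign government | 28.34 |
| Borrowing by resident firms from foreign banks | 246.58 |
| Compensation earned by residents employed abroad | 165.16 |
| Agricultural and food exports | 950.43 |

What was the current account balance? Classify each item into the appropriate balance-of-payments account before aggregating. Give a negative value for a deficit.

Goods: -917.83 + 3112.60 + 950.43 = 3145.20
Services: 771.14 + 272.43 + 429.76 - 212.49 + 104.33 - 108.46 = 1256.71
Primary income: -46.95 + 307.40 + 165.16 = 425.61
Secondary income: 313.94
Current account = 3145.20 + 1256.71 + 425.61 + 313.94 = 5141.46
(Excluded from the current account — financial account: new loans extended by domestic banks to foreign borrowers 207.32, foreign purchases of equities on the domestic stock exchange 660.29, acquisition of a foreign subsidiary by a resident firm (outward FDI) 429.77, inward foreign direct investment in the manufacturing sector 752.78, borrowing by resident firms from foreign banks 246.58; capital account: sale of embassy land to a foreign government 28.34.)

5141.46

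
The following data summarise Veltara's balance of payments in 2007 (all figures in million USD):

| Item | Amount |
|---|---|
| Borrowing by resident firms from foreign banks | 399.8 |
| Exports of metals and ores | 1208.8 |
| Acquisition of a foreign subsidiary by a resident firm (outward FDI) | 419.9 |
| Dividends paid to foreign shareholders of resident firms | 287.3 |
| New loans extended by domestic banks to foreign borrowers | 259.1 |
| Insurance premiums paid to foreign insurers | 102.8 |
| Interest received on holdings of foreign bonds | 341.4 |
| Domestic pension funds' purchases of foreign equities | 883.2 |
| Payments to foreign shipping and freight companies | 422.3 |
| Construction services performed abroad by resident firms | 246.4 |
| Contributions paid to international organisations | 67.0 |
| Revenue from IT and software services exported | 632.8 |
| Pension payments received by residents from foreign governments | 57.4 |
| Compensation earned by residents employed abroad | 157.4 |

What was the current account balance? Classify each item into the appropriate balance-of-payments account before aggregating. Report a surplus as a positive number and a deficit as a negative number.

Goods: 1208.8
Services: 246.4 - 102.8 - 422.3 + 632.8 = 354.1
Primary income: 157.4 - 287.3 + 341.4 = 211.5
Secondary income: -67.0 + 57.4 = -9.6
Current account = 1208.8 + 354.1 + 211.5 + (-9.6) = 1764.8
(Excluded from the current account — financial account: borrowing by resident firms from foreign banks 399.8, acquisition of a foreign subsidiary by a resident firm (outward FDI) 419.9, new loans extended by domestic banks to foreign borrowers 259.1, domestic pension funds' purchases of foreign equities 883.2.)

1764.8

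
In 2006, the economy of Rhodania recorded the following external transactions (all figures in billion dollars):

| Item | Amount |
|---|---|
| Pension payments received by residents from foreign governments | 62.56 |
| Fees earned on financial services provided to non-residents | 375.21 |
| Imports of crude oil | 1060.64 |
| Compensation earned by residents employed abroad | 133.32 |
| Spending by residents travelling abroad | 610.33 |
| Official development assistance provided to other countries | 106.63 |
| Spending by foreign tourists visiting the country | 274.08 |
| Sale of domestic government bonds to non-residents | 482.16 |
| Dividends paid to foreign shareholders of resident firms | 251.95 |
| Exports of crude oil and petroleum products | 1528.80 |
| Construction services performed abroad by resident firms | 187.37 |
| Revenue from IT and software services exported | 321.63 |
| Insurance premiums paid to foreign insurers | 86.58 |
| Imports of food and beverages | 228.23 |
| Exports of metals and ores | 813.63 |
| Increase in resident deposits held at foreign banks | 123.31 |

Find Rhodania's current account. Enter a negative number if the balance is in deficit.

1352.24

Goods: -228.23 + 1528.80 - 1060.64 + 813.63 = 1053.56
Services: 274.08 + 321.63 - 86.58 + 375.21 - 610.33 + 187.37 = 461.38
Primary income: -251.95 + 133.32 = -118.63
Secondary income: 62.56 - 106.63 = -44.07
Current account = 1053.56 + 461.38 + (-118.63) + (-44.07) = 1352.24
(Excluded from the current account — financial account: sale of domestic government bonds to non-residents 482.16, increase in resident deposits held at foreign banks 123.31.)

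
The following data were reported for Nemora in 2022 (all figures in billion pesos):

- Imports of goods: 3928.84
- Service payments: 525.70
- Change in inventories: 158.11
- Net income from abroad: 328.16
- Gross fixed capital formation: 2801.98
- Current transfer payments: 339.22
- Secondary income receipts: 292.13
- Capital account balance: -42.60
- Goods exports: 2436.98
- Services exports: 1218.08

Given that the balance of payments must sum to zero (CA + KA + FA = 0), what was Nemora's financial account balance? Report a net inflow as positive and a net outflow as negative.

Goods balance = 2436.98 - 3928.84 = -1491.86
Services balance = 1218.08 - 525.70 = 692.38
Trade balance (goods + services) = -1491.86 + 692.38 = -799.48
Net primary income = 328.16
Net secondary income = 292.13 - 339.22 = -47.09
Current account = -799.48 + 328.16 + (-47.09) = -518.41
Financial account = -(-518.41 + (-42.60)) = 561.01

561.01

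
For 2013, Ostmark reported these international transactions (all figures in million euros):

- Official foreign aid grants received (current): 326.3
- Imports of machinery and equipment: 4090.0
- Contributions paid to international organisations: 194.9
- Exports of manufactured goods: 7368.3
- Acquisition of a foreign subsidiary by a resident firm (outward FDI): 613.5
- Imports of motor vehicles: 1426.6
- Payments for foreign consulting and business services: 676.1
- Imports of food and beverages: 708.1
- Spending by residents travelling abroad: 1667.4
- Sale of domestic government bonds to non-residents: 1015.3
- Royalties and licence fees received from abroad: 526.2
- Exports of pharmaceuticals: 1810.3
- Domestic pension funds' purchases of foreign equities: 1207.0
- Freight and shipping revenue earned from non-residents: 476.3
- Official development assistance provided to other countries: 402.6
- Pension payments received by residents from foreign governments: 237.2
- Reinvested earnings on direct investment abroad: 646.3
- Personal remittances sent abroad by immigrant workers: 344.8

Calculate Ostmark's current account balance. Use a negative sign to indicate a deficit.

1880.4

Goods: 1810.3 - 1426.6 + 7368.3 - 708.1 - 4090.0 = 2953.9
Services: -676.1 - 1667.4 + 476.3 + 526.2 = -1341.0
Primary income: 646.3
Secondary income: 237.2 - 402.6 - 194.9 - 344.8 + 326.3 = -378.8
Current account = 2953.9 + (-1341.0) + 646.3 + (-378.8) = 1880.4
(Excluded from the current account — financial account: acquisition of a foreign subsidiary by a resident firm (outward FDI) 613.5, sale of domestic government bonds to non-residents 1015.3, domestic pension funds' purchases of foreign equities 1207.0.)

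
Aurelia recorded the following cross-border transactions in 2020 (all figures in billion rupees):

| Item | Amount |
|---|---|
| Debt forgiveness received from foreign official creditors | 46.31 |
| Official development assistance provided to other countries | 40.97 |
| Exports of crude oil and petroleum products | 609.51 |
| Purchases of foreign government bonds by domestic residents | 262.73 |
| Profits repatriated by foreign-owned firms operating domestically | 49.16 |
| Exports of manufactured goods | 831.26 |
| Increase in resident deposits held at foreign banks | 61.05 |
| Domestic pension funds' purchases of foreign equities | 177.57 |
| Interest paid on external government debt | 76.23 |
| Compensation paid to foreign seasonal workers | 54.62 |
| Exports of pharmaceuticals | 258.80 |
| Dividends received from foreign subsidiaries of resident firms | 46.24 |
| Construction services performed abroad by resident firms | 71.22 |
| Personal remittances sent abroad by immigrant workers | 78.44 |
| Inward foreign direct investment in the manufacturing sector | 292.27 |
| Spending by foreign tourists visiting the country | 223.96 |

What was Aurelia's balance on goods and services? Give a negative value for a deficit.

Goods: 609.51 + 258.80 + 831.26 = 1699.57
Services: 223.96 + 71.22 = 295.18
Trade balance = 1699.57 + 295.18 = 1994.75
(Excluded from the trade balance — capital account: debt forgiveness received from foreign official creditors 46.31; secondary income: official development assistance provided to other countries 40.97, personal remittances sent abroad by immigrant workers 78.44; financial account: purchases of foreign government bonds by domestic residents 262.73, increase in resident deposits held at foreign banks 61.05, domestic pension funds' purchases of foreign equities 177.57, inward foreign direct investment in the manufacturing sector 292.27; primary income: profits repatriated by foreign-owned firms operating domestically 49.16, interest paid on external government debt 76.23, compensation paid to foreign seasonal workers 54.62, dividends received from foreign subsidiaries of resident firms 46.24.)

1994.75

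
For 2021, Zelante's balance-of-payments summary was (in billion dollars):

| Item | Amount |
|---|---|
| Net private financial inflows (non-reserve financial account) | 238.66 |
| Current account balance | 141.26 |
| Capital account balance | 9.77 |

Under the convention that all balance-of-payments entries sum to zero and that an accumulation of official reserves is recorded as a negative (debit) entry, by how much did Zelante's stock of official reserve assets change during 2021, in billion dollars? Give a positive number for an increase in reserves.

Official reserve transactions balance = -(141.26 + 9.77 + 238.66) = -389.69
An accumulation of reserves is recorded as a debit (negative entry), so the change in the stock of reserves is the negative of that balance.
Change in official reserves = -(-389.69) = 389.69

389.69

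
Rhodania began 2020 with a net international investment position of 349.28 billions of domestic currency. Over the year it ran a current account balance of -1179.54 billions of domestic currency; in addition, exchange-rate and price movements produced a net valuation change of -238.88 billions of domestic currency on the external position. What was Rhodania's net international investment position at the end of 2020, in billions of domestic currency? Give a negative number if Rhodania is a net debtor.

-1069.14

Change in NIIP = current account + net valuation change = -1179.54 + (-238.88) = -1418.42
End-of-year NIIP = 349.28 + (-1418.42) = -1069.14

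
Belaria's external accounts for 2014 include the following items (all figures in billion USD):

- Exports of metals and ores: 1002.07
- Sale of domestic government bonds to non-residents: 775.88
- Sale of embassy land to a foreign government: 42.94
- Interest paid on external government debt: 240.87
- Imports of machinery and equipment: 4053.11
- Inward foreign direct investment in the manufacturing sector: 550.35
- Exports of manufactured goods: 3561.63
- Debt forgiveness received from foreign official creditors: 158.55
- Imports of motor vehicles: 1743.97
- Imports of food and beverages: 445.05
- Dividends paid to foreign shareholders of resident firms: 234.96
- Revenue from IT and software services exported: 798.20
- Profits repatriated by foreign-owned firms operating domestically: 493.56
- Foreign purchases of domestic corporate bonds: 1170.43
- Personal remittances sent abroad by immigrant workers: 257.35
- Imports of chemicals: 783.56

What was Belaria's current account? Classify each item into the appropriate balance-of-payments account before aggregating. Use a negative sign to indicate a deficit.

Goods: -445.05 - 783.56 - 4053.11 + 3561.63 + 1002.07 - 1743.97 = -2461.99
Services: 798.20
Primary income: -234.96 - 240.87 - 493.56 = -969.39
Secondary income: -257.35
Current account = (-2461.99) + 798.20 + (-969.39) + (-257.35) = -2890.53
(Excluded from the current account — financial account: sale of domestic government bonds to non-residents 775.88, inward foreign direct investment in the manufacturing sector 550.35, foreign purchases of domestic corporate bonds 1170.43; capital account: sale of embassy land to a foreign government 42.94, debt forgiveness received from foreign official creditors 158.55.)

-2890.53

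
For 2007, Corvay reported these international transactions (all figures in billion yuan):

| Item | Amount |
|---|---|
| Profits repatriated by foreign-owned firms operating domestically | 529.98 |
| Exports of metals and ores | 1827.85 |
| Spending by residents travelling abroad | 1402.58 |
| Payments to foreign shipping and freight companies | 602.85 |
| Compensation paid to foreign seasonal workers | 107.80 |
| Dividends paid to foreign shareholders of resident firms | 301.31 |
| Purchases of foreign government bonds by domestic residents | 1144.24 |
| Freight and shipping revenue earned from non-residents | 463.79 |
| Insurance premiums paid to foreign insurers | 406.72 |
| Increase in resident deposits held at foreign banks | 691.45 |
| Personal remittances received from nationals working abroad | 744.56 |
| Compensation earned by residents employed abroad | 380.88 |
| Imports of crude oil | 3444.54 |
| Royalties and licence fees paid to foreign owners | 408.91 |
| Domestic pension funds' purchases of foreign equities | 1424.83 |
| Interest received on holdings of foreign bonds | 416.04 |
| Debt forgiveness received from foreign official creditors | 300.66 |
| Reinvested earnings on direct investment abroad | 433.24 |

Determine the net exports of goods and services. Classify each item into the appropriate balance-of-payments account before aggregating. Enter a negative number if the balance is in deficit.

Goods: 1827.85 - 3444.54 = -1616.69
Services: -602.85 + 463.79 - 1402.58 - 408.91 - 406.72 = -2357.27
Trade balance = -1616.69 + (-2357.27) = -3973.96
(Excluded from the trade balance — primary income: profits repatriated by foreign-owned firms operating domestically 529.98, compensation paid to foreign seasonal workers 107.80, dividends paid to foreign shareholders of resident firms 301.31, compensation earned by residents employed abroad 380.88, interest received on holdings of foreign bonds 416.04, reinvested earnings on direct investment abroad 433.24; financial account: purchases of foreign government bonds by domestic residents 1144.24, increase in resident deposits held at foreign banks 691.45, domestic pension funds' purchases of foreign equities 1424.83; secondary income: personal remittances received from nationals working abroad 744.56; capital account: debt forgiveness received from foreign official creditors 300.66.)

-3973.96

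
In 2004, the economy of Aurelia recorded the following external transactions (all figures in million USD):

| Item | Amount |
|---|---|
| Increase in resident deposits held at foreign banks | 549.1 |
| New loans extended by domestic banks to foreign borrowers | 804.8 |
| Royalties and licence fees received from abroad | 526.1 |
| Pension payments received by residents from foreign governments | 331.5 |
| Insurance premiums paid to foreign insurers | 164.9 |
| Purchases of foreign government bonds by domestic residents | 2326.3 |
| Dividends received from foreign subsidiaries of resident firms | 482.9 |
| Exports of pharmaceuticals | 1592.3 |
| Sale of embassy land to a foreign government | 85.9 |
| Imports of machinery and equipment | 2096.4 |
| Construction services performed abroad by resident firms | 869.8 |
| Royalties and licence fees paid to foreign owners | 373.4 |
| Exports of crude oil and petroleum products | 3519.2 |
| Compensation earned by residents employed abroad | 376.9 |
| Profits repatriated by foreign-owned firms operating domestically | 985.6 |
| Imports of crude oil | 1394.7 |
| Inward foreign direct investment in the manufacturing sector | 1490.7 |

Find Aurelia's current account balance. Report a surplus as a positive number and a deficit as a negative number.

Goods: 1592.3 - 1394.7 - 2096.4 + 3519.2 = 1620.4
Services: -373.4 + 526.1 - 164.9 + 869.8 = 857.6
Primary income: 376.9 + 482.9 - 985.6 = -125.8
Secondary income: 331.5
Current account = 1620.4 + 857.6 + (-125.8) + 331.5 = 2683.7
(Excluded from the current account — financial account: increase in resident deposits held at foreign banks 549.1, new loans extended by domestic banks to foreign borrowers 804.8, purchases of foreign government bonds by domestic residents 2326.3, inward foreign direct investment in the manufacturing sector 1490.7; capital account: sale of embassy land to a foreign government 85.9.)

2683.7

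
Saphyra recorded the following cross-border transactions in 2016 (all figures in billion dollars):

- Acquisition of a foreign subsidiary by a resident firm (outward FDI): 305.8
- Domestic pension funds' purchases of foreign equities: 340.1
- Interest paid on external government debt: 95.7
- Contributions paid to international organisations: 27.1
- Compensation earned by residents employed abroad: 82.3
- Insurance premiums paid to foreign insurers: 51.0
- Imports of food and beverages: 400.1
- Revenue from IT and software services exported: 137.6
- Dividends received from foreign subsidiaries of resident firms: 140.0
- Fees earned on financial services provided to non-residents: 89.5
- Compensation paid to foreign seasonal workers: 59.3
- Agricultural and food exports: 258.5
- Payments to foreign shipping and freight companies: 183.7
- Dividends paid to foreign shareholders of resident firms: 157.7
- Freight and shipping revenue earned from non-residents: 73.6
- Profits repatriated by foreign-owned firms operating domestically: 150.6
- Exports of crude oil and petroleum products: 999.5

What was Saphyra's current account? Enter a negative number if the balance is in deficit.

Goods: 258.5 - 400.1 + 999.5 = 857.9
Services: 137.6 - 183.7 + 89.5 + 73.6 - 51.0 = 66.0
Primary income: -150.6 + 140.0 - 95.7 - 157.7 + 82.3 - 59.3 = -241.0
Secondary income: -27.1
Current account = 857.9 + 66.0 + (-241.0) + (-27.1) = 655.8
(Excluded from the current account — financial account: acquisition of a foreign subsidiary by a resident firm (outward FDI) 305.8, domestic pension funds' purchases of foreign equities 340.1.)

655.8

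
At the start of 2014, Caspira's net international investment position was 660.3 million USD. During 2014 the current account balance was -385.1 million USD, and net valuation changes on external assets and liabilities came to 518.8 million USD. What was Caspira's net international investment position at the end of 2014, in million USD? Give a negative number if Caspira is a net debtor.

Change in NIIP = current account + net valuation change = -385.1 + 518.8 = 133.7
End-of-year NIIP = 660.3 + 133.7 = 794.0

794.0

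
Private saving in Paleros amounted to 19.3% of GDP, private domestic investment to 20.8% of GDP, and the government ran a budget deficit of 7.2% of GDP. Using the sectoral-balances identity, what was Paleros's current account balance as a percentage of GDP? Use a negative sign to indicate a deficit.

-8.7

By the sectoral-balances identity, CA = (S_private - I) + (T - G).
Private balance = 19.3 - 20.8 = -1.5
Government balance (T - G) = -7.2
CA = -1.5 + (-7.2) = -8.7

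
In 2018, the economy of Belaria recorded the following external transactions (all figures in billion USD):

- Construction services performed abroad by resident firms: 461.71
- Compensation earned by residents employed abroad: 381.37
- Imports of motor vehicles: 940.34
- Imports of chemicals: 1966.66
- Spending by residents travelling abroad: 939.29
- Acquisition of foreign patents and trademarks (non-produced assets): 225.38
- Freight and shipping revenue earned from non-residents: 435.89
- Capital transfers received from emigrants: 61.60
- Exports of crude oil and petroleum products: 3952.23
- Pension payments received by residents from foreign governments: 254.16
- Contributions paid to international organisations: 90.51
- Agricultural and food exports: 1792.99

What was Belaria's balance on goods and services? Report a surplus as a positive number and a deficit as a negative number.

2796.53

Goods: 1792.99 + 3952.23 - 1966.66 - 940.34 = 2838.22
Services: -939.29 + 435.89 + 461.71 = -41.69
Trade balance = 2838.22 + (-41.69) = 2796.53
(Excluded from the trade balance — primary income: compensation earned by residents employed abroad 381.37; capital account: acquisition of foreign patents and trademarks (non-produced assets) 225.38, capital transfers received from emigrants 61.60; secondary income: pension payments received by residents from foreign governments 254.16, contributions paid to international organisations 90.51.)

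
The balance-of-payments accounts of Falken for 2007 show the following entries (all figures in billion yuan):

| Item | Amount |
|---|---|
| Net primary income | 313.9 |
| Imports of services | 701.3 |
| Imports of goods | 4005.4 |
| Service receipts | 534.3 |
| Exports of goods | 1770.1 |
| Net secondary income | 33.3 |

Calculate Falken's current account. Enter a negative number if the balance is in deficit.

Goods balance = 1770.1 - 4005.4 = -2235.3
Services balance = 534.3 - 701.3 = -167.0
Trade balance (goods + services) = -2235.3 + (-167.0) = -2402.3
Net primary income = 313.9
Net secondary income = 33.3
Current account = -2402.3 + 313.9 + 33.3 = -2055.1

-2055.1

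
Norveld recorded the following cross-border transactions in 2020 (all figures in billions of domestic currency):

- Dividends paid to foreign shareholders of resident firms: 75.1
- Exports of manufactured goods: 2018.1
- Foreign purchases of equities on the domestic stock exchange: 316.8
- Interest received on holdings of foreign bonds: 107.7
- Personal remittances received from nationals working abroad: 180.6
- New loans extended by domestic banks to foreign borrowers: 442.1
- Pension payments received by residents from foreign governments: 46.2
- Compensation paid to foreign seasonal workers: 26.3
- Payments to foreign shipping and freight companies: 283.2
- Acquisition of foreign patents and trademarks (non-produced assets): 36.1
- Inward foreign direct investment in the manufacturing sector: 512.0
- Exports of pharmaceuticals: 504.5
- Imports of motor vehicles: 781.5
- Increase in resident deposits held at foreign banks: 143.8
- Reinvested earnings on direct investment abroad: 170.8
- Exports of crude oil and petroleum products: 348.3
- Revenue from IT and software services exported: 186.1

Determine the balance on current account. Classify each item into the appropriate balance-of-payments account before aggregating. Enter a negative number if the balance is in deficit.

2396.2

Goods: 348.3 + 504.5 + 2018.1 - 781.5 = 2089.4
Services: 186.1 - 283.2 = -97.1
Primary income: 170.8 - 26.3 + 107.7 - 75.1 = 177.1
Secondary income: 180.6 + 46.2 = 226.8
Current account = 2089.4 + (-97.1) + 177.1 + 226.8 = 2396.2
(Excluded from the current account — financial account: foreign purchases of equities on the domestic stock exchange 316.8, new loans extended by domestic banks to foreign borrowers 442.1, inward foreign direct investment in the manufacturing sector 512.0, increase in resident deposits held at foreign banks 143.8; capital account: acquisition of foreign patents and trademarks (non-produced assets) 36.1.)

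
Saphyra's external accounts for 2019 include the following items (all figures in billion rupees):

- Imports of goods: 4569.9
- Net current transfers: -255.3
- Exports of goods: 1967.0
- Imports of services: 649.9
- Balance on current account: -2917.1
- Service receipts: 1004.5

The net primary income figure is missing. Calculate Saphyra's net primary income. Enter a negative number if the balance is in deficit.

-413.5

Current account = goods balance + services balance + net primary income + net secondary income
Sum of the known components = -2503.6
Net primary income = CA - (known components) = -2917.1 - (-2503.6) = -413.5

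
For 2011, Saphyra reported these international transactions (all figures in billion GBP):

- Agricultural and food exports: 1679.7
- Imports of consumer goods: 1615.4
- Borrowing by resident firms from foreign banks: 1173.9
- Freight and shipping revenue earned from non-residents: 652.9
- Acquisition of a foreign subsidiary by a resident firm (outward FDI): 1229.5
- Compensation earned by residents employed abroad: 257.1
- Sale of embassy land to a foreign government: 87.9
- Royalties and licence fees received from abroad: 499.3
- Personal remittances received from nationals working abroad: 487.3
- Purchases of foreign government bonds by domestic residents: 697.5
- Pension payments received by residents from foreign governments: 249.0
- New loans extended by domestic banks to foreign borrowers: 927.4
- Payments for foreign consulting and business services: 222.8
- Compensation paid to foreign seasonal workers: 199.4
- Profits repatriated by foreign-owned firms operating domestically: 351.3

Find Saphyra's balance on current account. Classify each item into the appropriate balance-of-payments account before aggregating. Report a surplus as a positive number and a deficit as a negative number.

Goods: -1615.4 + 1679.7 = 64.3
Services: 499.3 + 652.9 - 222.8 = 929.4
Primary income: -199.4 + 257.1 - 351.3 = -293.6
Secondary income: 249.0 + 487.3 = 736.3
Current account = 64.3 + 929.4 + (-293.6) + 736.3 = 1436.4
(Excluded from the current account — financial account: borrowing by resident firms from foreign banks 1173.9, acquisition of a foreign subsidiary by a resident firm (outward FDI) 1229.5, purchases of foreign government bonds by domestic residents 697.5, new loans extended by domestic banks to foreign borrowers 927.4; capital account: sale of embassy land to a foreign government 87.9.)

1436.4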